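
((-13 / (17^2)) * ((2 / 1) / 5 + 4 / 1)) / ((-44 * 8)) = 13 / 23120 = 0.00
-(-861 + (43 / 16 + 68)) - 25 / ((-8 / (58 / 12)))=9665 / 12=805.42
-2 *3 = -6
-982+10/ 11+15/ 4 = -43003/ 44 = -977.34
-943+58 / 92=-43349 / 46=-942.37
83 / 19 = 4.37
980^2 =960400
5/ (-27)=-5/ 27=-0.19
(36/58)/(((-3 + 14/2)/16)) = 72/29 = 2.48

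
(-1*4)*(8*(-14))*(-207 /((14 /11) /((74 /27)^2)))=-44333696 /81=-547329.58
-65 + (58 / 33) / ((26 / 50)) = -26435 / 429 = -61.62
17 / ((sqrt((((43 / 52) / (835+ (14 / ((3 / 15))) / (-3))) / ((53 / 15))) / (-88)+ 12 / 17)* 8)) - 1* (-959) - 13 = 17* sqrt(177864740082947346) / 2834654106+ 946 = 948.53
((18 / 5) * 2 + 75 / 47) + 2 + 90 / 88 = 122203 / 10340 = 11.82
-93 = -93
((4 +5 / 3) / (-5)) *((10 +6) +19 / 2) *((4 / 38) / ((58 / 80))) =-2312 / 551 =-4.20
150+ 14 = 164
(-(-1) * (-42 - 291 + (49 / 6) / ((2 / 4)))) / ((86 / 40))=-19000 / 129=-147.29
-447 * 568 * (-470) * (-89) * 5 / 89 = -596655600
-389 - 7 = -396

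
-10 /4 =-5 /2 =-2.50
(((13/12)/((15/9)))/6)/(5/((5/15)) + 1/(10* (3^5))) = 1053/145804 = 0.01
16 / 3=5.33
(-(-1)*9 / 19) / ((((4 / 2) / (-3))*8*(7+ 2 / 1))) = -3 / 304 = -0.01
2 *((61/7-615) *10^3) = -8488000/7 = -1212571.43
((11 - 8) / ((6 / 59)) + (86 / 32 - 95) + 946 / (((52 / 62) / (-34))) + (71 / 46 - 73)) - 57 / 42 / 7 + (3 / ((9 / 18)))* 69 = -8924181375 / 234416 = -38069.85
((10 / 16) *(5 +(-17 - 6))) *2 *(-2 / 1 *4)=180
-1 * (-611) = 611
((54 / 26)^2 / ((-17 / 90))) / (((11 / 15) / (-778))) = 765668700 / 31603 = 24227.72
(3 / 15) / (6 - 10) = -1 / 20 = -0.05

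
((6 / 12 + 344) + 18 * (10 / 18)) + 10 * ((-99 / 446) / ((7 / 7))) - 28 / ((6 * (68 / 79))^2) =3259548335 / 9280368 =351.23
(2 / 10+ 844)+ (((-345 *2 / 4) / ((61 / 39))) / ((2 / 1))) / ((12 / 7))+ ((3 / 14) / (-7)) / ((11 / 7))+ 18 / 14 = 305605317 / 375760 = 813.30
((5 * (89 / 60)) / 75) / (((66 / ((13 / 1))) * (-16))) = -1157 / 950400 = -0.00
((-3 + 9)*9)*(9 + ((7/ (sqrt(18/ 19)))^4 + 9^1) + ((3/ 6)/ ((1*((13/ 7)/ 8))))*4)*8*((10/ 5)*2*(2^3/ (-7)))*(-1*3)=16007028.75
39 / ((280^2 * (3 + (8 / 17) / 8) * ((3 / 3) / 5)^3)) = 255 / 12544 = 0.02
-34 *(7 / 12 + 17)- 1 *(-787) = 1135 / 6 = 189.17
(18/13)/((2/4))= 36/13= 2.77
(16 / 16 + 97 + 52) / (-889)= -150 / 889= -0.17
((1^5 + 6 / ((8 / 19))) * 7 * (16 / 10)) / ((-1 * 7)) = -122 / 5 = -24.40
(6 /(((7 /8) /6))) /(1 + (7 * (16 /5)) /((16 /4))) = 480 /77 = 6.23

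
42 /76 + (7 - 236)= -228.45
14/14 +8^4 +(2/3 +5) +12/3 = 12320/3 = 4106.67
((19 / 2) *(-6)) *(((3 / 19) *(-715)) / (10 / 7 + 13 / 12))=540540 / 211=2561.80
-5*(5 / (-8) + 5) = -175 / 8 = -21.88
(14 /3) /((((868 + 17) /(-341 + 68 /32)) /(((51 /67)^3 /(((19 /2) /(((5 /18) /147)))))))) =-13319143 /84963141396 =-0.00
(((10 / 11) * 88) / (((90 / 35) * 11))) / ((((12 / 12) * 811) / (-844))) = -236320 / 80289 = -2.94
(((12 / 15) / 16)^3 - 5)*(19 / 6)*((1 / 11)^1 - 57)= 79291351 / 88000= 901.04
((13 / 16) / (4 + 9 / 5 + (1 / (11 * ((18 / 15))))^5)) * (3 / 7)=15262803270 / 254223622303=0.06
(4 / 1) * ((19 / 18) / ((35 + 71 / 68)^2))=9248 / 2845611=0.00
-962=-962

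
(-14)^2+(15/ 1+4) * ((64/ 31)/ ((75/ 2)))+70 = 620882/ 2325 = 267.05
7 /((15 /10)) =14 /3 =4.67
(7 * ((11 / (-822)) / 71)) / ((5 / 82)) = -3157 / 145905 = -0.02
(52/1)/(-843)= -52/843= -0.06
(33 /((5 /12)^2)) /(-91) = -4752 /2275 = -2.09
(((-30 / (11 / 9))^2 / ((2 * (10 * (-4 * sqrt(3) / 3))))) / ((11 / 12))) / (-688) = 10935 * sqrt(3) / 915728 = 0.02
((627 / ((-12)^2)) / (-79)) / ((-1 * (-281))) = -209 / 1065552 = -0.00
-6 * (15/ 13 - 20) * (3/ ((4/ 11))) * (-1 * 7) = -169785/ 26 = -6530.19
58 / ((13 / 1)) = 58 / 13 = 4.46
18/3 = 6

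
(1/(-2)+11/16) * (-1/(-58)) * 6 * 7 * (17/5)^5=89450991/1450000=61.69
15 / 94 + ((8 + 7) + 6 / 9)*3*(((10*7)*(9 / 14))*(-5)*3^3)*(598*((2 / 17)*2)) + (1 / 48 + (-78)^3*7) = -1668193526009 / 38352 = -43496910.88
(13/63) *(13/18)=169/1134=0.15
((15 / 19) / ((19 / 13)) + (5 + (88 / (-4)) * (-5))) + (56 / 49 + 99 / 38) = 602883 / 5054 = 119.29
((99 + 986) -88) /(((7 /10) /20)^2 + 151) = 39880000 /6040049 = 6.60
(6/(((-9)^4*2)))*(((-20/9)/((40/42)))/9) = -7/59049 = -0.00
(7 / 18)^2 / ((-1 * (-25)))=49 / 8100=0.01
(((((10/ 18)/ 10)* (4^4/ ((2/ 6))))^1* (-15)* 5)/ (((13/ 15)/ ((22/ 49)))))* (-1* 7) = 1056000/ 91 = 11604.40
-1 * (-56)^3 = 175616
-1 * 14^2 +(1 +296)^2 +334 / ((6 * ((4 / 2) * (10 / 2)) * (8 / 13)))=21125291 / 240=88022.05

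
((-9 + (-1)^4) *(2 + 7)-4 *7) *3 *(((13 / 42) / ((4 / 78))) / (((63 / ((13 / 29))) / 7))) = -54925 / 609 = -90.19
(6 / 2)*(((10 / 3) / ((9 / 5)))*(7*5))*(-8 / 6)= -7000 / 27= -259.26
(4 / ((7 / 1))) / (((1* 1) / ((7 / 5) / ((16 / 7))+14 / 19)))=0.77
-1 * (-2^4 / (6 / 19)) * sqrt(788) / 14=152 * sqrt(197) / 21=101.59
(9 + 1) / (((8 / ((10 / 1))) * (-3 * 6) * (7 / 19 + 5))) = -475 / 3672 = -0.13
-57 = -57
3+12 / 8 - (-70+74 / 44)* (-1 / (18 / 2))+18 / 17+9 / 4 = 163 / 748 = 0.22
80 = 80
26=26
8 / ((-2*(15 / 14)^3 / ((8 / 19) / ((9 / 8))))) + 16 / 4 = 1606036 / 577125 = 2.78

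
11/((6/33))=121/2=60.50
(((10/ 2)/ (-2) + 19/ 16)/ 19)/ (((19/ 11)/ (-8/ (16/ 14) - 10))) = 3927/ 5776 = 0.68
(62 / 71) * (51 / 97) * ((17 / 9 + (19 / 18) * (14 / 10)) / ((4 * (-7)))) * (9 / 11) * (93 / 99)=-4950111 / 116665780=-0.04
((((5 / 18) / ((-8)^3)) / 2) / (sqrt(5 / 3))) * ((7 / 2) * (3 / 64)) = -7 * sqrt(15) / 786432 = -0.00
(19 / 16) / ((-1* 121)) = -19 / 1936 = -0.01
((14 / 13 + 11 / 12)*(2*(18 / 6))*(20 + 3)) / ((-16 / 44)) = -78683 / 104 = -756.57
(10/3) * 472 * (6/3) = 3146.67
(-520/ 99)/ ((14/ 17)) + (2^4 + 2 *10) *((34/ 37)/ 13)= -1277788/ 333333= -3.83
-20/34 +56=942/17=55.41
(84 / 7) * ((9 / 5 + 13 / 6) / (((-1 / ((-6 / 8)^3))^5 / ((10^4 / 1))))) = 213439991625 / 33554432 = 6361.01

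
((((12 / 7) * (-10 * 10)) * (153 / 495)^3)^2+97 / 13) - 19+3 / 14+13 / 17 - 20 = -4732073352033 / 959211703450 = -4.93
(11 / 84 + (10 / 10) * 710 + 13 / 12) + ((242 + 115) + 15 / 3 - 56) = 14241 / 14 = 1017.21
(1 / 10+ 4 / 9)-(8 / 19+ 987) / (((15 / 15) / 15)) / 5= -5064539 / 1710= -2961.72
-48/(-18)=8/3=2.67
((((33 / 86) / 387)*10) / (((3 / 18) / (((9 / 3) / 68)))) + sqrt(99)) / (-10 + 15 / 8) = -24*sqrt(11) / 65 - 132 / 408629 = -1.22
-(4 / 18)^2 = -4 / 81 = -0.05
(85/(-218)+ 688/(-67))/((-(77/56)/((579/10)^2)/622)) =32462169823458/2008325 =16163803.08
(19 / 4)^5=2476099 / 1024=2418.07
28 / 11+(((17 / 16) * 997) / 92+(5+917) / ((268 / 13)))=63772213 / 1084864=58.78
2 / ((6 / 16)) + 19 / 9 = 67 / 9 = 7.44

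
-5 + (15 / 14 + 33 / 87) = -1441 / 406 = -3.55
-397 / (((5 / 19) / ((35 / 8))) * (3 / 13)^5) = -19604641693 / 1944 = -10084692.23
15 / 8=1.88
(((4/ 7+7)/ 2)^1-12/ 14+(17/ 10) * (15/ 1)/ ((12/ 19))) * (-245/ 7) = -12125/ 8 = -1515.62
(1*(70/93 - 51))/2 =-4673/186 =-25.12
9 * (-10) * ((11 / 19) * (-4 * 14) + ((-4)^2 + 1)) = 1387.89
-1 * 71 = -71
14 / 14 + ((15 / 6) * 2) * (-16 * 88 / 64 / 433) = 323 / 433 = 0.75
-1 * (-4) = 4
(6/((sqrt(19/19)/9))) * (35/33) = 630/11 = 57.27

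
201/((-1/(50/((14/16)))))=-80400/7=-11485.71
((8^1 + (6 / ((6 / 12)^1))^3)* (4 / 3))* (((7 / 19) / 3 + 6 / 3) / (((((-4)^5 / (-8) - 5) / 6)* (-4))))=-420112 / 7011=-59.92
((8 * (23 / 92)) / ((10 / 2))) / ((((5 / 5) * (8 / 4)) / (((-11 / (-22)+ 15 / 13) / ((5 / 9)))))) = 387 / 650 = 0.60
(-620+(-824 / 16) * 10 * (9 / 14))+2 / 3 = -39917 / 42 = -950.40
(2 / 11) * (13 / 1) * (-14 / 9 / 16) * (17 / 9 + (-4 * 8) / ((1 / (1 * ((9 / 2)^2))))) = 148.48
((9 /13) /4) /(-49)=-9 /2548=-0.00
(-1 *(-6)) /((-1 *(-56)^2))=-3 /1568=-0.00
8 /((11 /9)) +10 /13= 7.31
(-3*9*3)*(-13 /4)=1053 /4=263.25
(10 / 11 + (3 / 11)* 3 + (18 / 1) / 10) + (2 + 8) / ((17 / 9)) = 8248 / 935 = 8.82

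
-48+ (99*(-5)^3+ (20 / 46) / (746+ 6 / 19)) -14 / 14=-405196317 / 32614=-12424.00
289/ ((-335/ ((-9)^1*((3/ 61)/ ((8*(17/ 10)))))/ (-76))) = -8721/ 4087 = -2.13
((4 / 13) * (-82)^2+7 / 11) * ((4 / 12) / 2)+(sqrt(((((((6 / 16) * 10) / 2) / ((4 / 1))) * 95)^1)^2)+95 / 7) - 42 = 11564489 / 32032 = 361.03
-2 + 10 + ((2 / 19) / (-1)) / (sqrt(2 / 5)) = 8 - sqrt(10) / 19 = 7.83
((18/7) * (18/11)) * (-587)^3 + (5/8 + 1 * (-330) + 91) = -524263258615/616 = -851076718.53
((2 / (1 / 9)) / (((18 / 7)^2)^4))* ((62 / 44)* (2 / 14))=0.00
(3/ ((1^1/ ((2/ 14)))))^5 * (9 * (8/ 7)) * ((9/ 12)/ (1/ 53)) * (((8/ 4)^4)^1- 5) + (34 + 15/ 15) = 11767841/ 117649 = 100.02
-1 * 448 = -448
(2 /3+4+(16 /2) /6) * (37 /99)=74 /33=2.24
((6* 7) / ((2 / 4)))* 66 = 5544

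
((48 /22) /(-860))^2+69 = 69.00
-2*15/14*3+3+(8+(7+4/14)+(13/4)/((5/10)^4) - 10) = 53.86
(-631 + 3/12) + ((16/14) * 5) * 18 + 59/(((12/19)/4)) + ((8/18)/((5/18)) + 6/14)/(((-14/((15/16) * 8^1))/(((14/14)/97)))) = -2199271/14259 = -154.24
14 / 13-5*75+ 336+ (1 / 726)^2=-259848455 / 6851988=-37.92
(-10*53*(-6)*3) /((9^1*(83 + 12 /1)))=212 /19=11.16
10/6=5/3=1.67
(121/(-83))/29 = -121/2407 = -0.05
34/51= 2/3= 0.67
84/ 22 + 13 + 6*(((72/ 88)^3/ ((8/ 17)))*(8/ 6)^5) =61553/ 1331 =46.25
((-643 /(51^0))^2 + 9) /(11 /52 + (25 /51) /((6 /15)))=1096490616 /3811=287717.30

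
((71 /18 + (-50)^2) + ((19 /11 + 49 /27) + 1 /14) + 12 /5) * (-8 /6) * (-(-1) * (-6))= 208728104 /10395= 20079.66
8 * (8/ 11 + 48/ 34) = 3200/ 187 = 17.11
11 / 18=0.61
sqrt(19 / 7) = sqrt(133) / 7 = 1.65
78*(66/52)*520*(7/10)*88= 3171168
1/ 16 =0.06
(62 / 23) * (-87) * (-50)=269700 / 23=11726.09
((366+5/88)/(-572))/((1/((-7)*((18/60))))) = 1.34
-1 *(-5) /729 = 5 /729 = 0.01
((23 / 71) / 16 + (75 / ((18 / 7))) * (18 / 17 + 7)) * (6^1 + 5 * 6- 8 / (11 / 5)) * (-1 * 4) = -1212088597 / 39831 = -30430.78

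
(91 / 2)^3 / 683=753571 / 5464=137.92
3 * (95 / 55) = 57 / 11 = 5.18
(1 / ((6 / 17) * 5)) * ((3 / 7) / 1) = 17 / 70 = 0.24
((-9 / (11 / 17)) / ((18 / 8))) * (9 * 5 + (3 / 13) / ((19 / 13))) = -5304 / 19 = -279.16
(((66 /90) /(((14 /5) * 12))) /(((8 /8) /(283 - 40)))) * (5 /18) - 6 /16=123 /112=1.10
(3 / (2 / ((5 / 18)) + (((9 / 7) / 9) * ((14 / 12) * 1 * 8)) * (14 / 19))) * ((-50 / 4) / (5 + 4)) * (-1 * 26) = 30875 / 2332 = 13.24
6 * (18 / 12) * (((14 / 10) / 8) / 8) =63 / 320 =0.20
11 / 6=1.83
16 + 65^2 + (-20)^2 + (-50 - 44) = 4547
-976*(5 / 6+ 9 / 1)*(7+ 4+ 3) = -403088 / 3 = -134362.67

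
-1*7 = -7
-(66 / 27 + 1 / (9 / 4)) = -26 / 9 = -2.89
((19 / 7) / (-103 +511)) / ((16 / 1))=0.00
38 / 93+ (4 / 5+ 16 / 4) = 2422 / 465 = 5.21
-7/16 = -0.44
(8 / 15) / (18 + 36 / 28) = 56 / 2025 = 0.03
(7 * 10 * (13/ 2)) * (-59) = -26845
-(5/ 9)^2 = -25/ 81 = -0.31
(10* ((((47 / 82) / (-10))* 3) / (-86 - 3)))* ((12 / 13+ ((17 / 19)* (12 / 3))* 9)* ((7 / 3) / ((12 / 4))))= 448756 / 901303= 0.50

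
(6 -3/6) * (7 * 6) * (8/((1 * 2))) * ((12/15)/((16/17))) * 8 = 31416/5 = 6283.20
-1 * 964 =-964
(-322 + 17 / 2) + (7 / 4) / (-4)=-5023 / 16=-313.94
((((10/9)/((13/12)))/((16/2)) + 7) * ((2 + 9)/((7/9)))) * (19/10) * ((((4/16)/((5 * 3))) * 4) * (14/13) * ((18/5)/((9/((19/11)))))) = 200716/21125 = 9.50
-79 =-79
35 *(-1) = -35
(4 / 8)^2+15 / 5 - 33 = -119 / 4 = -29.75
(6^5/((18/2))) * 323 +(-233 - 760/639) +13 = 178185668/639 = 278850.81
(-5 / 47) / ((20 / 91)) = -91 / 188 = -0.48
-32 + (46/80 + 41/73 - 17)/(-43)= -3971599/125560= -31.63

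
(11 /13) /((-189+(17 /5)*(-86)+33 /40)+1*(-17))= -440 /258739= -0.00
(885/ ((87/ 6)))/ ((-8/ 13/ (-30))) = 172575/ 58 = 2975.43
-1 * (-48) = 48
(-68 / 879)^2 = 4624 / 772641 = 0.01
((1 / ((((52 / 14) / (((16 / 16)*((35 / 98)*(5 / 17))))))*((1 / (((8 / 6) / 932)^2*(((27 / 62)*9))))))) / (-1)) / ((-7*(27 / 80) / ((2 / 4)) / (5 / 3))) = 0.00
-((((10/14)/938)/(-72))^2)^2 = -625/49949770747051617878016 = -0.00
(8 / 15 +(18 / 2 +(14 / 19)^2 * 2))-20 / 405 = 10.57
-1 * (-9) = 9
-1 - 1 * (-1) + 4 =4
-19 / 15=-1.27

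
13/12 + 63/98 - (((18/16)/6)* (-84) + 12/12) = 16.48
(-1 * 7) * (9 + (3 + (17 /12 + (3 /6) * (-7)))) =-833 /12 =-69.42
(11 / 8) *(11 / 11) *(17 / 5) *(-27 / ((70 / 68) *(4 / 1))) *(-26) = 1115829 / 1400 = 797.02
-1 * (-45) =45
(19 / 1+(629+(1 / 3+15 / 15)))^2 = 3794704 / 9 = 421633.78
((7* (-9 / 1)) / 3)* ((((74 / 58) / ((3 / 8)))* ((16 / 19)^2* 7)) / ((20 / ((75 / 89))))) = -13923840 / 931741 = -14.94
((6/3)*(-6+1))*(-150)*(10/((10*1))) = 1500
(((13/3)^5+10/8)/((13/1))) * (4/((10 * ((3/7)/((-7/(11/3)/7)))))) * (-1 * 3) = 10404709/115830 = 89.83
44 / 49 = 0.90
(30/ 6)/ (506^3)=5/ 129554216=0.00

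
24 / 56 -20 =-137 / 7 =-19.57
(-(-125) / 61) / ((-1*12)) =-125 / 732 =-0.17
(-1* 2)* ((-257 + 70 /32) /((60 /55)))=14949 /32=467.16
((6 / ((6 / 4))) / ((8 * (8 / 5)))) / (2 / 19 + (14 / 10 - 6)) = -0.07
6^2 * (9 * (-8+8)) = 0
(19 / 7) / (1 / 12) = 228 / 7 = 32.57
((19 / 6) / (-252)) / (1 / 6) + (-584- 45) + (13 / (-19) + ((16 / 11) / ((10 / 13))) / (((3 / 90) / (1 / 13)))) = -625.40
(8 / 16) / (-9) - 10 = -181 / 18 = -10.06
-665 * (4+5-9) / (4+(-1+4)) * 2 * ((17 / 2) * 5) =0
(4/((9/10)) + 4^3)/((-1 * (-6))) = 308/27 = 11.41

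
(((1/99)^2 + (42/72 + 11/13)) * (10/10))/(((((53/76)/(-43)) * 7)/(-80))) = 47620838480/47270223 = 1007.42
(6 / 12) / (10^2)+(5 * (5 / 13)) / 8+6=8119 / 1300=6.25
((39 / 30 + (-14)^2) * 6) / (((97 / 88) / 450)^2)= 1856387808000 / 9409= 197299161.23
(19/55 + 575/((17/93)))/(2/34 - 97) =-367681/11330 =-32.45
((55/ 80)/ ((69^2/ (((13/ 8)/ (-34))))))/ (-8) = 143/ 165758976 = 0.00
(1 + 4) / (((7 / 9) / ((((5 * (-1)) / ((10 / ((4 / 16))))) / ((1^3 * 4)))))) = -45 / 224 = -0.20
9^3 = 729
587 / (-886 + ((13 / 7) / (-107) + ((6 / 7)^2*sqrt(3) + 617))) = -2170441684789 / 994673628026 - 2963768283*sqrt(3) / 497336814013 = -2.19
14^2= 196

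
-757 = -757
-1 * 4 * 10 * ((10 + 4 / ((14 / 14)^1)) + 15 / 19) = -11240 / 19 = -591.58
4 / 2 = 2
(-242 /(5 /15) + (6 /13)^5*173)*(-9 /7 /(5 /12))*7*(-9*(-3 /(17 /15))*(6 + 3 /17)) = 246364800733800 /107303677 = 2295958.61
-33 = -33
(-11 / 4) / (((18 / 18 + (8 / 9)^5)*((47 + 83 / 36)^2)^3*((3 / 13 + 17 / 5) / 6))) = -626616998272512 / 3080367730636066064453125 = -0.00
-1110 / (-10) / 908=111 / 908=0.12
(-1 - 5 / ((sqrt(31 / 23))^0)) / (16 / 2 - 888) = 0.01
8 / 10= 4 / 5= 0.80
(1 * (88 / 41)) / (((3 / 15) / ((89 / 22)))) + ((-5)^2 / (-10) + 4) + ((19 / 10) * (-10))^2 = 33285 / 82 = 405.91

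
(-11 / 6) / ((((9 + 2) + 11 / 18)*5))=-3 / 95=-0.03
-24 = -24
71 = 71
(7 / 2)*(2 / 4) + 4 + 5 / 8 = 51 / 8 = 6.38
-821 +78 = -743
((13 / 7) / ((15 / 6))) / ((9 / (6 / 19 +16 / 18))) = 5356 / 53865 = 0.10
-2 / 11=-0.18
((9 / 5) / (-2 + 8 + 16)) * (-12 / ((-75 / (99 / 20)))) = 81 / 1250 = 0.06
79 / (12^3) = 79 / 1728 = 0.05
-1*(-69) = 69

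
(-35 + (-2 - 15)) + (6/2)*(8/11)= -548/11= -49.82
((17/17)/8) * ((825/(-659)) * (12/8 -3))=0.23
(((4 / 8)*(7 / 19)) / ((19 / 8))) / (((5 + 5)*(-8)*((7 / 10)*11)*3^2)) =-1 / 71478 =-0.00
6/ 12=1/ 2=0.50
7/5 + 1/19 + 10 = 1088/95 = 11.45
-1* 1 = -1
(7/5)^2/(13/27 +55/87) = 38367/21800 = 1.76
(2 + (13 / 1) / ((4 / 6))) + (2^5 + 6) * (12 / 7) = 1213 / 14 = 86.64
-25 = -25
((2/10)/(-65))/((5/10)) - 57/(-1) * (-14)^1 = -259352/325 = -798.01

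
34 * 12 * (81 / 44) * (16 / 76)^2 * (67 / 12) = 738072 / 3971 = 185.87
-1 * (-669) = 669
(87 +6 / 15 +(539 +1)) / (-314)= -2.00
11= 11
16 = 16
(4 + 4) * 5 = 40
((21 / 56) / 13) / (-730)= -3 / 75920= -0.00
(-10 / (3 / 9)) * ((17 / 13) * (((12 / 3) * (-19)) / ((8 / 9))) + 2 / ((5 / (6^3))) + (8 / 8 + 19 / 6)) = 8284 / 13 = 637.23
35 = 35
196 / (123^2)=196 / 15129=0.01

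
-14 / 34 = -7 / 17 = -0.41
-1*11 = -11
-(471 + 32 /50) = -11791 /25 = -471.64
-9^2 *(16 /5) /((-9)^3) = 16 /45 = 0.36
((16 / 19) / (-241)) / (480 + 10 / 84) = -672 / 92335535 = -0.00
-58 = -58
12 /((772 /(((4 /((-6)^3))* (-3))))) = 1 /1158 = 0.00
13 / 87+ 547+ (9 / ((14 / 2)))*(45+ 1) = 369232 / 609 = 606.29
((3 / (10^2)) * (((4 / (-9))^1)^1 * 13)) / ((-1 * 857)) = 13 / 64275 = 0.00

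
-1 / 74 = -0.01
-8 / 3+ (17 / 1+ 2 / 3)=15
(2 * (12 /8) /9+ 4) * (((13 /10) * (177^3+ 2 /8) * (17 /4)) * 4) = 63725820509 /120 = 531048504.24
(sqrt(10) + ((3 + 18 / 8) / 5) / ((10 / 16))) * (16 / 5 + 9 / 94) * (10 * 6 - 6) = 1756566 / 5875 + 41823 * sqrt(10) / 235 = 861.78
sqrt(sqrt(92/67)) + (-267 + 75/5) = -250.92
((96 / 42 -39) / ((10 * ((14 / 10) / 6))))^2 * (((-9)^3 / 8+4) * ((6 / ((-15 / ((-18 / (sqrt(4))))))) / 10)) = -3728928393 / 480200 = -7765.37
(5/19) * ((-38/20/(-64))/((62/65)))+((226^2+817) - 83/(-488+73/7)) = 1376728608975/26530048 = 51893.18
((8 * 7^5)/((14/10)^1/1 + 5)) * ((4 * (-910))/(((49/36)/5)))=-280917000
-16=-16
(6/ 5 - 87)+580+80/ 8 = 2521/ 5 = 504.20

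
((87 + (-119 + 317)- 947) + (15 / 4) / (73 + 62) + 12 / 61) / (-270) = 1453259 / 592920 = 2.45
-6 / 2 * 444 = -1332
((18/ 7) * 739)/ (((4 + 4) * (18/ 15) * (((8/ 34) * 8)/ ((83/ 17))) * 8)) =920055/ 14336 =64.18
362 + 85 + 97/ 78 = 34963/ 78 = 448.24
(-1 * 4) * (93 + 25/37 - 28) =-9720/37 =-262.70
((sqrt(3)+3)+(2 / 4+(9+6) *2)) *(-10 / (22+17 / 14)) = -938 / 65 - 28 *sqrt(3) / 65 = -15.18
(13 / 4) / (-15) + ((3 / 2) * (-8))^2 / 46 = 4021 / 1380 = 2.91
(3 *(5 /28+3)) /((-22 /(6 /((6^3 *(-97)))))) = 89 /717024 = 0.00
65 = 65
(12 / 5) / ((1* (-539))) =-12 / 2695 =-0.00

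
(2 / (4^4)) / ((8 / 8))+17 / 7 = 2183 / 896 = 2.44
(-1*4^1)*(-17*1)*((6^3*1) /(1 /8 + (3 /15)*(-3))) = -587520 /19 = -30922.11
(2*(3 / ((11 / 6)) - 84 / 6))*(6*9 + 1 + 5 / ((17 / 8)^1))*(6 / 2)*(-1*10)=468000 / 11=42545.45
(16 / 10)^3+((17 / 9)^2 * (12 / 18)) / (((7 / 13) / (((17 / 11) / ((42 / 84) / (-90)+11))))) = 2425887592 / 514292625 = 4.72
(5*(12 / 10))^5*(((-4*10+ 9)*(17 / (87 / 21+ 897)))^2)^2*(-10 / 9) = -25001633779538535 / 24739263404164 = -1010.61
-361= -361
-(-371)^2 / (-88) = 137641 / 88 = 1564.10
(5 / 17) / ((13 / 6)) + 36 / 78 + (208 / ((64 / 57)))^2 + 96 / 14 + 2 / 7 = 849619891 / 24752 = 34325.30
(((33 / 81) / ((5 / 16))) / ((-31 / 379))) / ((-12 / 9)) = 11.95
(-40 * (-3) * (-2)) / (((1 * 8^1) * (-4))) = 15 / 2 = 7.50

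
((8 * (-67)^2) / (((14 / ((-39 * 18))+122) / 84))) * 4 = 4235317632 / 42815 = 98921.35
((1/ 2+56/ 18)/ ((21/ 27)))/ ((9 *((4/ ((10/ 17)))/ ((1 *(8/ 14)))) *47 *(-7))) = -0.00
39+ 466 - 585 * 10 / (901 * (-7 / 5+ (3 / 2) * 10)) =15455545 / 30634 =504.52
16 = 16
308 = 308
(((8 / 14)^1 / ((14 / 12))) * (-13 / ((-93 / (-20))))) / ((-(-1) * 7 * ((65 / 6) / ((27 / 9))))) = -576 / 10633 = -0.05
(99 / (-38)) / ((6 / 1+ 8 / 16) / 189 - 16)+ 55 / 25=270974 / 114665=2.36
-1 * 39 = -39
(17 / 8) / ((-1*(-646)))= 1 / 304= 0.00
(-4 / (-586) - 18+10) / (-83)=2342 / 24319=0.10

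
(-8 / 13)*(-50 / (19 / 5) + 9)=632 / 247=2.56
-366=-366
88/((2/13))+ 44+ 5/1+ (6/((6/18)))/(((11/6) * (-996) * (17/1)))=9638532/15521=621.00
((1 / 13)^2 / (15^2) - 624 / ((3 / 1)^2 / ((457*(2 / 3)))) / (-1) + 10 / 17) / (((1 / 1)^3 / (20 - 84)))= -291310392896 / 215475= -1351945.20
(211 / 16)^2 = 173.91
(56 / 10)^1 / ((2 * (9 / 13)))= 4.04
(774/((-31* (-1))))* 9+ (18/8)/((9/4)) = 6997/31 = 225.71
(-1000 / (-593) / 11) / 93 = 1000 / 606639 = 0.00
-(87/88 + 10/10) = -175/88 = -1.99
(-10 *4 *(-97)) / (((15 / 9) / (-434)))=-1010352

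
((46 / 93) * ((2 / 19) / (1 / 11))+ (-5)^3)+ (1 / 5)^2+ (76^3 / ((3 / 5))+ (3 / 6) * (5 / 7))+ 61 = 150811843671 / 206150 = 731563.64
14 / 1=14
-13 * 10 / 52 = -5 / 2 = -2.50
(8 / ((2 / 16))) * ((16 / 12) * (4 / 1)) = 1024 / 3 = 341.33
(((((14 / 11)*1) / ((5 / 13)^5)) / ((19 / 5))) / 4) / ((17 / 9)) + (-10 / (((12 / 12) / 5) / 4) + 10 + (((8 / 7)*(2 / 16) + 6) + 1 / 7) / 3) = -17033951861 / 93266250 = -182.64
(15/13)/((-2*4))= -15/104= -0.14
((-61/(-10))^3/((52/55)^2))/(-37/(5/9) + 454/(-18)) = -247182309/89383424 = -2.77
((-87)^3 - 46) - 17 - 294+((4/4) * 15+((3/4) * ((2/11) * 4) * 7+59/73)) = -529048820/803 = -658840.37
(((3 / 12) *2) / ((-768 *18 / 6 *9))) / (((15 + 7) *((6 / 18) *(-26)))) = 1 / 7907328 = 0.00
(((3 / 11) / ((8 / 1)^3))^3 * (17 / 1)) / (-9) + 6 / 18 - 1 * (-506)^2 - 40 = -137238987445108889 / 535931387904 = -256075.67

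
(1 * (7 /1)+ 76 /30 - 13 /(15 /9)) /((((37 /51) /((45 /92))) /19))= 37791 /1702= 22.20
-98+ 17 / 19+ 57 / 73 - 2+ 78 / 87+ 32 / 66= -128678218 / 1327359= -96.94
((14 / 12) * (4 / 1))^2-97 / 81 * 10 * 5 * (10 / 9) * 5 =-226624 / 729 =-310.87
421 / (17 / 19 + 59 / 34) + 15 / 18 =1640291 / 10194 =160.91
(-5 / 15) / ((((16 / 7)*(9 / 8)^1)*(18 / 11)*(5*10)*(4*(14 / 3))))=-11 / 129600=-0.00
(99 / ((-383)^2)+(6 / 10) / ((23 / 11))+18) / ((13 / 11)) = 3393481872 / 219300055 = 15.47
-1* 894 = -894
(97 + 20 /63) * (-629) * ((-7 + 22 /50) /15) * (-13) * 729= -253702573.76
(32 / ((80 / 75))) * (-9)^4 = 196830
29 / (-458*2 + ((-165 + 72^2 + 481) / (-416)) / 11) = -3016 / 95389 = -0.03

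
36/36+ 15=16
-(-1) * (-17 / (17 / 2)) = -2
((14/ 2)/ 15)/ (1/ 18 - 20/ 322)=-6762/ 95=-71.18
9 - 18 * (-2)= 45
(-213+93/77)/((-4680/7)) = 453/1430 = 0.32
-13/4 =-3.25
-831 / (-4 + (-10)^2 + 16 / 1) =-831 / 112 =-7.42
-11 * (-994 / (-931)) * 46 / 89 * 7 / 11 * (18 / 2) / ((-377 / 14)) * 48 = 39505536 / 637507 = 61.97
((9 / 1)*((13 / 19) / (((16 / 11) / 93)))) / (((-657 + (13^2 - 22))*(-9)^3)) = 4433 / 4186080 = 0.00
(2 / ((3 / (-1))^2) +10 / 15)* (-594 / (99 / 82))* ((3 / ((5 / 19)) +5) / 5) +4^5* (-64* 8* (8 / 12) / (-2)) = 12999616 / 75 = 173328.21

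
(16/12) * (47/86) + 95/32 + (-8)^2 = 279455/4128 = 67.70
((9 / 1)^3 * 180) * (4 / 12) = 43740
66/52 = 33/26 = 1.27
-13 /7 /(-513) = 13 /3591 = 0.00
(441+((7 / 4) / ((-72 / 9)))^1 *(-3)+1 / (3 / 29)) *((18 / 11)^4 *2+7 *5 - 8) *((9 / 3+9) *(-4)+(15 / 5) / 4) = -881575.91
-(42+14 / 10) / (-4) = 217 / 20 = 10.85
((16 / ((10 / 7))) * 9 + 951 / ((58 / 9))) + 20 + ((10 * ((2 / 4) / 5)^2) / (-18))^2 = 252159509 / 939600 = 268.37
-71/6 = -11.83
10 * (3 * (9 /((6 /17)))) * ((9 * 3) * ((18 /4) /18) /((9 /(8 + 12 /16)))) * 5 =401625 /16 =25101.56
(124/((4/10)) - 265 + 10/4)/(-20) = -19/8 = -2.38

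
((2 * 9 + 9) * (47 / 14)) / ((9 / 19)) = 2679 / 14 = 191.36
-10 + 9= -1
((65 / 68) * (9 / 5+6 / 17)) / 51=793 / 19652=0.04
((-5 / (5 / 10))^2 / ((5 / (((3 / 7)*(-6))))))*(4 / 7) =-1440 / 49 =-29.39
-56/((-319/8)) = 448/319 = 1.40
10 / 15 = 2 / 3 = 0.67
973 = 973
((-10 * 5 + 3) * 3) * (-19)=2679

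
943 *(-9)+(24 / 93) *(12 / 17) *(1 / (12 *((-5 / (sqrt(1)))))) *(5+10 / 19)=-8487.02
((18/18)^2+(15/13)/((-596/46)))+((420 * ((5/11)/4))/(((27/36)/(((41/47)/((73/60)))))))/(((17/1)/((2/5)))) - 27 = -62177155993/2485546778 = -25.02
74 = 74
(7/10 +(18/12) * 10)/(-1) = -157/10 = -15.70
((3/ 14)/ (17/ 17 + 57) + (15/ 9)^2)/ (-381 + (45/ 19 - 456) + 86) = -386213/ 103948992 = -0.00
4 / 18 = 2 / 9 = 0.22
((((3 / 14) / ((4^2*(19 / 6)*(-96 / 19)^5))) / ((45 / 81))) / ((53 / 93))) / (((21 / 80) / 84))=-4039951 / 3112173568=-0.00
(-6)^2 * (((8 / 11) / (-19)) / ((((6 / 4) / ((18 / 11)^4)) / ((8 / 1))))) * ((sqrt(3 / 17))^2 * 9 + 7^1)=-23541497856 / 52019473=-452.55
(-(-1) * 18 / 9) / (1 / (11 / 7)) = 22 / 7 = 3.14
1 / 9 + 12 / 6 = 19 / 9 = 2.11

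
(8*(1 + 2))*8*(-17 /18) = -544 /3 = -181.33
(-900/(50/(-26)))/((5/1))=468/5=93.60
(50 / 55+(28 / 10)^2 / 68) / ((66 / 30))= 0.47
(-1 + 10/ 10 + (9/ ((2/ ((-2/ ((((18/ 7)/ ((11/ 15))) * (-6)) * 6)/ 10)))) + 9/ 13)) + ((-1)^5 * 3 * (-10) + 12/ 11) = 49097011/ 1544400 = 31.79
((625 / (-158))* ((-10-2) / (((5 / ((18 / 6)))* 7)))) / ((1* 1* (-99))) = -250 / 6083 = -0.04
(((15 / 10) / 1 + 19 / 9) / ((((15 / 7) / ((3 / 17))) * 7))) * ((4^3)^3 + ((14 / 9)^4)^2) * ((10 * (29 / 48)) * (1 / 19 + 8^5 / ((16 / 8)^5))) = 25870453508450267600 / 375410453841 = 68912448.34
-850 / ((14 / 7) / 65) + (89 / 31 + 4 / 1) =-856162 / 31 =-27618.13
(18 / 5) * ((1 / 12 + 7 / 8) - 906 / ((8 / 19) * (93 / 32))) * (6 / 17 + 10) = -27558.94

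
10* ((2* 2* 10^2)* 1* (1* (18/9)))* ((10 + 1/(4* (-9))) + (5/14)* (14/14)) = 82634.92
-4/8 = -1/2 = -0.50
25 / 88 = 0.28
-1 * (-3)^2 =-9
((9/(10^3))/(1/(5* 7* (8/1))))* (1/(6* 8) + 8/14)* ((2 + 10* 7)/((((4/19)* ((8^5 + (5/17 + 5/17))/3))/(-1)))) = -5206437/111413200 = -0.05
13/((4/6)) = 39/2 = 19.50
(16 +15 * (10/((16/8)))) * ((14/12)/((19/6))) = 637/19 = 33.53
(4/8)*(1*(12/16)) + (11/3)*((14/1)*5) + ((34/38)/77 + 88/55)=45409171/175560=258.65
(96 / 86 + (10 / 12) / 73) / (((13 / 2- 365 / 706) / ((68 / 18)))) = 127455239 / 178998336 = 0.71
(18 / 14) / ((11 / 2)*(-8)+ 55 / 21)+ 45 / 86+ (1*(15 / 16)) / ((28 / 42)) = 2270043 / 1195744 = 1.90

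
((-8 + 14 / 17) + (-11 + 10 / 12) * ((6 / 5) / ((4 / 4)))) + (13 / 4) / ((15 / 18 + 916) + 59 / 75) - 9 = -221302319 / 7799770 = -28.37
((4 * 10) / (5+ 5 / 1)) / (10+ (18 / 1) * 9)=1 / 43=0.02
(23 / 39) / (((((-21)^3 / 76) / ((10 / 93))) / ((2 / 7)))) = -34960 / 235127529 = -0.00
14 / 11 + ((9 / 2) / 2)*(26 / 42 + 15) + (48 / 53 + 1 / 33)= 457295 / 12243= 37.35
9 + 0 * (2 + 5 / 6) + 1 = 10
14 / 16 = 7 / 8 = 0.88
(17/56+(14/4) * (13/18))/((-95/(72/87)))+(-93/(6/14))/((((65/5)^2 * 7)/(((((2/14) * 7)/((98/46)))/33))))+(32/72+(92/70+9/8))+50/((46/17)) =8866338092951/415582647480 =21.33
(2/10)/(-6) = -1/30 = -0.03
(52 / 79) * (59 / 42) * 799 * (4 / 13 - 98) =-119738140 / 1659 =-72174.89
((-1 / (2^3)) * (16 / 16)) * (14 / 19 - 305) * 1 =38.03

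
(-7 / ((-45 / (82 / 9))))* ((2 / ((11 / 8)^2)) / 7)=10496 / 49005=0.21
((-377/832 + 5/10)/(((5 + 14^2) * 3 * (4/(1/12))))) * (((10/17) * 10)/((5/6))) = 0.00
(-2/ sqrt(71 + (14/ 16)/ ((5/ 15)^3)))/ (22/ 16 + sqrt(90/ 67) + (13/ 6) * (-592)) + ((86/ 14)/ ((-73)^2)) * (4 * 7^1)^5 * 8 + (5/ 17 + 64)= 13824 * sqrt(253595)/ 47961064463839 + 197790432 * sqrt(1514)/ 47961064463839 + 14383857749/ 90593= 158774.49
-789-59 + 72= -776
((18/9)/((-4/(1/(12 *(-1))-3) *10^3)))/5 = 37/120000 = 0.00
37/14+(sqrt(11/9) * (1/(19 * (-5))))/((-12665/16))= 16 * sqrt(11)/3609525+37/14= 2.64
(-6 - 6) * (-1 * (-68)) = -816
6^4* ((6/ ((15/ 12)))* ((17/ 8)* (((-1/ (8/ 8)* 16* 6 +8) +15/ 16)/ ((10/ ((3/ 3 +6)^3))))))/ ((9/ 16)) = -1754477928/ 25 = -70179117.12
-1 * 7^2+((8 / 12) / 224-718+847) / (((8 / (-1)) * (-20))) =-518179 / 10752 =-48.19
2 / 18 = 1 / 9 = 0.11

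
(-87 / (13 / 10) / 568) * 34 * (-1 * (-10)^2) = 369750 / 923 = 400.60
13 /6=2.17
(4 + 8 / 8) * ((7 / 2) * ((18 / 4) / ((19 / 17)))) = 5355 / 76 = 70.46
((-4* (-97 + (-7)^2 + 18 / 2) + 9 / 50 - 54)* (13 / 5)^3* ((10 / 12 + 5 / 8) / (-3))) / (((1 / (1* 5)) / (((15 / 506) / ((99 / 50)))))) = -26190437 / 400752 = -65.35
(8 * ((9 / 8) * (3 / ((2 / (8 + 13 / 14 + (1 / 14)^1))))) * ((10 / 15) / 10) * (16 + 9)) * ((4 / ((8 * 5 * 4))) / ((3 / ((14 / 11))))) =2.15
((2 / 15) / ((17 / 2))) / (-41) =-4 / 10455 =-0.00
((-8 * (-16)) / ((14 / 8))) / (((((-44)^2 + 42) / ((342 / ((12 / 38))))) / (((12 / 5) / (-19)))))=-175104 / 34615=-5.06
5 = 5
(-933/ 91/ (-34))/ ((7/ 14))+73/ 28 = 19865/ 6188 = 3.21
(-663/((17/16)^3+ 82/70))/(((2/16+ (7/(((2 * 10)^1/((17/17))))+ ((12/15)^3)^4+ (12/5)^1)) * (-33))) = 61880000000000000/21496057272148503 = 2.88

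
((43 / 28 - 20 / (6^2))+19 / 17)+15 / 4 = 6263 / 1071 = 5.85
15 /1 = 15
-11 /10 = -1.10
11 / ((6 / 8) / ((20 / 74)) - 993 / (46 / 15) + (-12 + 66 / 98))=-495880 / 14982603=-0.03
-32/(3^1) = -32/3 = -10.67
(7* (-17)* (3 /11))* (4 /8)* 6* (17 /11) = -18207 /121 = -150.47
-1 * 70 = -70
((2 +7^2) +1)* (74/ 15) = 3848/ 15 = 256.53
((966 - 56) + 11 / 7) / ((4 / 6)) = 19143 / 14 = 1367.36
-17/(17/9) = -9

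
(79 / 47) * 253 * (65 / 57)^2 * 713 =60209338475 / 152703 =394290.48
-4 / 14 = -2 / 7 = -0.29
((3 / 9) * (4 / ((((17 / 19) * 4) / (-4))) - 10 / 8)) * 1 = -389 / 204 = -1.91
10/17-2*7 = -228/17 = -13.41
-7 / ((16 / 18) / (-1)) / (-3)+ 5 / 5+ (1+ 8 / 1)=59 / 8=7.38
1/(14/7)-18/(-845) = 881/1690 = 0.52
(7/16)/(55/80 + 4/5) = 5/17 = 0.29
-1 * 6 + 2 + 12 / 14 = -22 / 7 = -3.14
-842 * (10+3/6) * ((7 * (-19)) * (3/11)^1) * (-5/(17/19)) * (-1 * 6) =2010708630/187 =10752452.57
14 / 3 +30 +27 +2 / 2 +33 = 287 / 3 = 95.67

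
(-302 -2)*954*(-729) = 211421664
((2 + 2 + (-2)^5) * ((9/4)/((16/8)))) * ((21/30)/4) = -441/80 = -5.51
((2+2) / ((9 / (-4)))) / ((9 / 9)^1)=-16 / 9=-1.78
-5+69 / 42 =-47 / 14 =-3.36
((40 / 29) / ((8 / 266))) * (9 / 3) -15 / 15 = 3961 / 29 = 136.59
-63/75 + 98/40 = 161/100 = 1.61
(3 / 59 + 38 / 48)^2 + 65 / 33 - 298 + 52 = -243.32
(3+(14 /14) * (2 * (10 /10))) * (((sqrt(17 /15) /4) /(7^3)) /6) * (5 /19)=5 * sqrt(255) /469224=0.00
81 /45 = 9 /5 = 1.80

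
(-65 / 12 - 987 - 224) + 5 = -14537 / 12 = -1211.42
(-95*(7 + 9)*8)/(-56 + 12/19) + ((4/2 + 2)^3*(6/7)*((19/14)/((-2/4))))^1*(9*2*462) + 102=-2278999322/1841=-1237913.81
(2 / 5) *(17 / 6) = 17 / 15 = 1.13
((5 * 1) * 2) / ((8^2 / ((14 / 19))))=35 / 304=0.12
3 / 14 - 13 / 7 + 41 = 39.36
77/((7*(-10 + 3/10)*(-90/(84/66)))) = 14/873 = 0.02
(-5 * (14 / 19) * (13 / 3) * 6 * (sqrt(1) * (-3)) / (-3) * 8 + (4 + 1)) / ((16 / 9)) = -130185 / 304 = -428.24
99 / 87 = 33 / 29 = 1.14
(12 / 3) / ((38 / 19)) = 2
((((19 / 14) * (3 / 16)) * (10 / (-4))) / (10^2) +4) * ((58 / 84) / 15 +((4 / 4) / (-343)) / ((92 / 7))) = 332531419 / 1817625600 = 0.18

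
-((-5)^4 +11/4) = -2511/4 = -627.75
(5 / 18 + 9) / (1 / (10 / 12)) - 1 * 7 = 79 / 108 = 0.73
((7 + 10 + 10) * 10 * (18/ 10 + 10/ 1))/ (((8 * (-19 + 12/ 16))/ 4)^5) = -0.00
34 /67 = 0.51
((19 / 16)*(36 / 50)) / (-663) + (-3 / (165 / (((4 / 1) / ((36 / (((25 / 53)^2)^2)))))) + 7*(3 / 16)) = 90537854525909 / 69054333519600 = 1.31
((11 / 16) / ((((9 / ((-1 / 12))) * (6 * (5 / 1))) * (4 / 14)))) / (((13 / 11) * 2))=-847 / 2695680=-0.00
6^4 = 1296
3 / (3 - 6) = -1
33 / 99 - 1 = -2 / 3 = -0.67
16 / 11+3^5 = 2689 / 11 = 244.45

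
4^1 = 4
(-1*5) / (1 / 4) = -20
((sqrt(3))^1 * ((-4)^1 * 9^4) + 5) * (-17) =-85 + 446148 * sqrt(3) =772666.00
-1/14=-0.07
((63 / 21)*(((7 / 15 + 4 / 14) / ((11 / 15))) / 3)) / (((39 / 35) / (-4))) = -1580 / 429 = -3.68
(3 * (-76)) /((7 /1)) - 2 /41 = -9362 /287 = -32.62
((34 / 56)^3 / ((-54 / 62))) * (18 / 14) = -152303 / 460992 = -0.33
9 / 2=4.50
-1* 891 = -891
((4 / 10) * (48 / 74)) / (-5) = -48 / 925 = -0.05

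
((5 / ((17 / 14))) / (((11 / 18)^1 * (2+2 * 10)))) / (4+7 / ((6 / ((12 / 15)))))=4725 / 76109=0.06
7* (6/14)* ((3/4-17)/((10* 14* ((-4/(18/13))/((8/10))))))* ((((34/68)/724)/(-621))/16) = -1/149201920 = -0.00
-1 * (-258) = 258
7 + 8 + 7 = 22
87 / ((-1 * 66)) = -29 / 22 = -1.32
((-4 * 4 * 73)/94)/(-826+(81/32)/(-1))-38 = -47333530/1246111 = -37.99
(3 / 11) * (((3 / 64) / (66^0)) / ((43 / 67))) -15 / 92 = -99651 / 696256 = -0.14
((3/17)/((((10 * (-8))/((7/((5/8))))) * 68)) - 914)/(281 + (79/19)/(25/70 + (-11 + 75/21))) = -99371764701/30486899000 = -3.26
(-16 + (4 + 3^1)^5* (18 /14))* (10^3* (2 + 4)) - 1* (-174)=129558174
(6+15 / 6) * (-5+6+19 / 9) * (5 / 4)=595 / 18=33.06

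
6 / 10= 3 / 5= 0.60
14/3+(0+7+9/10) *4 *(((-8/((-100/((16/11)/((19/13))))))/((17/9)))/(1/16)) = 34612246/1332375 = 25.98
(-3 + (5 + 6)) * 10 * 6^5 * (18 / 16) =699840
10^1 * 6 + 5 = 65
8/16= 1/2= 0.50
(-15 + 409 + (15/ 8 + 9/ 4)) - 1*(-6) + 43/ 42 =68065/ 168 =405.15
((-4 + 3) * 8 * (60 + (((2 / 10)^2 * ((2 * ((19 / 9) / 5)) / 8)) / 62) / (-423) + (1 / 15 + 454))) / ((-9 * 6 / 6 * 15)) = 60668605781 / 1991536875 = 30.46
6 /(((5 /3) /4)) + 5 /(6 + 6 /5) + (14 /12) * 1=2927 /180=16.26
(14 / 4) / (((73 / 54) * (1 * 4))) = 189 / 292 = 0.65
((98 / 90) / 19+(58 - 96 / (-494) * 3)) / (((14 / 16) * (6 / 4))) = 10428592 / 233415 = 44.68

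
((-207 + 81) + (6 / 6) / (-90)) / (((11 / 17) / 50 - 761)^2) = -819387250 / 3765606227289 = -0.00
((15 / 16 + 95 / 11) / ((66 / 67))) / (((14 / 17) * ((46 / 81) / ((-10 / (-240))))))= 17272935 / 19948544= 0.87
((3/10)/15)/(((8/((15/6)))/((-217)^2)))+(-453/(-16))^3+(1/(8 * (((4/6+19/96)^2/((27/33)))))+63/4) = 35703362166163/1551953920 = 23005.43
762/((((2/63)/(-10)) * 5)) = -48006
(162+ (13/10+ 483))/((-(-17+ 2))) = 6463/150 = 43.09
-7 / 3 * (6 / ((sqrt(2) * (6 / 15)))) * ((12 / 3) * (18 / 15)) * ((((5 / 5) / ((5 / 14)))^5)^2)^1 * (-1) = 24297391017984 * sqrt(2) / 9765625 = 3518638.07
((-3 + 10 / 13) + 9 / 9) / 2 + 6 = 70 / 13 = 5.38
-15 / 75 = -1 / 5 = -0.20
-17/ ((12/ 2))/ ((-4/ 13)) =9.21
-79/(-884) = 79/884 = 0.09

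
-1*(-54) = 54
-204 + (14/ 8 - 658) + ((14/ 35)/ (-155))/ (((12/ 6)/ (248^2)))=-93961/ 100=-939.61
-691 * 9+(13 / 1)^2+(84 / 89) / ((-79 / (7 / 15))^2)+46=-6004.00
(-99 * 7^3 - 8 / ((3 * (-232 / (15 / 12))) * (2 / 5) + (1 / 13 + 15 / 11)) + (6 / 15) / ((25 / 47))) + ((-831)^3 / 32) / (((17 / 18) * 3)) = -85574660479953609 / 13448258000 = -6363252.44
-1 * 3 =-3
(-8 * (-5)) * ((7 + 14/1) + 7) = 1120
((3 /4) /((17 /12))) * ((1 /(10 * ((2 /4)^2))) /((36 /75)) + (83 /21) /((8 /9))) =2661 /952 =2.80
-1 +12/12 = 0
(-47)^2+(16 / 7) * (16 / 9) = 139423 / 63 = 2213.06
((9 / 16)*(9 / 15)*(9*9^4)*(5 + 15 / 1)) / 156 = 531441 / 208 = 2555.00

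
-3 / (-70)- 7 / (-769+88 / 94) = 18761 / 360990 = 0.05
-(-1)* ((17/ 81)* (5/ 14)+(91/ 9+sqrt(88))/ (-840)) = 0.05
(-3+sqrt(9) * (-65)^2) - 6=12666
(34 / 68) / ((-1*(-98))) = 1 / 196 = 0.01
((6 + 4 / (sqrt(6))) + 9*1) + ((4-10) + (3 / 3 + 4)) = 2*sqrt(6) / 3 + 14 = 15.63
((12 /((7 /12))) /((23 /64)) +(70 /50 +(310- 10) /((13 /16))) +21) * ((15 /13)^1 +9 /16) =14973141 /19435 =770.42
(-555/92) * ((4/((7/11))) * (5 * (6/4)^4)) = -2472525/2576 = -959.83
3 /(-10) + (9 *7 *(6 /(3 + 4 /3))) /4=1398 /65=21.51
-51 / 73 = -0.70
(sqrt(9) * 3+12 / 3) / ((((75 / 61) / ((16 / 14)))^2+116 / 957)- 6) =-102163776 / 37104311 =-2.75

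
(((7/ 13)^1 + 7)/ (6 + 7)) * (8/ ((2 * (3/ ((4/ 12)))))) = 392/ 1521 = 0.26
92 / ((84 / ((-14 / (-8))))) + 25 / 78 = 349 / 156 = 2.24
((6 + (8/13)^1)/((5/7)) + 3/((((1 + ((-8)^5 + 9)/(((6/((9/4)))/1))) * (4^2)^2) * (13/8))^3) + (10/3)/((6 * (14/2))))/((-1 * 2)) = -392607943181823398569999/84062091308962736511360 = -4.67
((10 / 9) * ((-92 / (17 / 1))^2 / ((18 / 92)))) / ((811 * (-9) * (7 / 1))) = -3893440 / 1196036037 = -0.00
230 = 230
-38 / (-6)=19 / 3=6.33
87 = 87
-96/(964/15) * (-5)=1800/241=7.47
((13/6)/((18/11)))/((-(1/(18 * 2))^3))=-61776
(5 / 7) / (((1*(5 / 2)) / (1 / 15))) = 2 / 105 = 0.02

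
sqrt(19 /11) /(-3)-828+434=-394-sqrt(209) /33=-394.44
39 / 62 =0.63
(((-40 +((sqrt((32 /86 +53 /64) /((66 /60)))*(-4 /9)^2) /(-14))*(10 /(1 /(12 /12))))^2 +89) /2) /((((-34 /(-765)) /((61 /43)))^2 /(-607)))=-525899608.30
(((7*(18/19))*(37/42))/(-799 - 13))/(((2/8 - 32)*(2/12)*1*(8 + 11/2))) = 148/1469517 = 0.00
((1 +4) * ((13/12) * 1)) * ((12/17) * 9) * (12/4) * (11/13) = 1485/17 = 87.35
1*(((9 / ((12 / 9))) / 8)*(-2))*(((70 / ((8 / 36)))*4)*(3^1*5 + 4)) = -161595 / 4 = -40398.75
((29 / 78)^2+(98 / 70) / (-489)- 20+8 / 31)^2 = 9082807991491812361 / 23627458874307600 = 384.42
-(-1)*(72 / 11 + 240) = 2712 / 11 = 246.55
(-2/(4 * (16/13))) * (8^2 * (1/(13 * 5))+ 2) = -1.21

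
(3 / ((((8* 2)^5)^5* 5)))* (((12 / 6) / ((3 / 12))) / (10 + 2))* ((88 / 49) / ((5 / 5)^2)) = 11 / 19410899815994762710418267832320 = 0.00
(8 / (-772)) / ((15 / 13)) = -26 / 2895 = -0.01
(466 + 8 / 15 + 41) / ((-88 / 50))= -38065 / 132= -288.37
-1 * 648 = -648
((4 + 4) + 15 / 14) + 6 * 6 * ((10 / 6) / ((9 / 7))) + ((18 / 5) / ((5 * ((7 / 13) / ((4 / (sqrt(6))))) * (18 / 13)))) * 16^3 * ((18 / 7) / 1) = 2341 / 42 + 8306688 * sqrt(6) / 1225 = 16665.65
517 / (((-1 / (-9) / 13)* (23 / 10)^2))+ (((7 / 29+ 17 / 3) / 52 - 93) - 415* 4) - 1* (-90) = 11692805279 / 1196598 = 9771.71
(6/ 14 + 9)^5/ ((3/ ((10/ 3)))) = 1391480640/ 16807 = 82791.73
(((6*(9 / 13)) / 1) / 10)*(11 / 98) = 297 / 6370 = 0.05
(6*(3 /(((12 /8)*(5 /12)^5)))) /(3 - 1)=1492992 /3125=477.76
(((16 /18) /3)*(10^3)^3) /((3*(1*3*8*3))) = 1000000000 /729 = 1371742.11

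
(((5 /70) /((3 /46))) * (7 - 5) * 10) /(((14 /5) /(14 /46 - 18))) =-20350 /147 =-138.44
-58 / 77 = -0.75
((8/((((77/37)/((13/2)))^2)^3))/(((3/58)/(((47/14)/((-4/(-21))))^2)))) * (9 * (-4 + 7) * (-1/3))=-21420417740146222025007/53356129302784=-401461238.29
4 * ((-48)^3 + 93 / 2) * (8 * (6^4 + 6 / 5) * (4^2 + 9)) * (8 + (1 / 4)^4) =-918205708460.62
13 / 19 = 0.68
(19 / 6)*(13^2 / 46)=3211 / 276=11.63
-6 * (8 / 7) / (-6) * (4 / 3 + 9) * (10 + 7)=4216 / 21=200.76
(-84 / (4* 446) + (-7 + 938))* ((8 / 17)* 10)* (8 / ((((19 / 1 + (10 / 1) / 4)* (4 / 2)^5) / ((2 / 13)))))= 16608200 / 2119169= 7.84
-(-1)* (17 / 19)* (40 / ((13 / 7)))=4760 / 247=19.27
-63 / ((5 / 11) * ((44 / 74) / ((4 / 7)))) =-666 / 5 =-133.20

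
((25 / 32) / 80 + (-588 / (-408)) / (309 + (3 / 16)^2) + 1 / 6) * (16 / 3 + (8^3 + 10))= 10959960739 / 114766592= 95.50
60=60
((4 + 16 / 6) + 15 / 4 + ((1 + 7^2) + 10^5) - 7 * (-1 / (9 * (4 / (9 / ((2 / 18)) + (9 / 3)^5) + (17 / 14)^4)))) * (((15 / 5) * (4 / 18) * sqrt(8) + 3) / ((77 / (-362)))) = -1478643673732601 / 1047757018 - 2957287347465202 * sqrt(2) / 4714906581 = -2298270.86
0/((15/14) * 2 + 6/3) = 0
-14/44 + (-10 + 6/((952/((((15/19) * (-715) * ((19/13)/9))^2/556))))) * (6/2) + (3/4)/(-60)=-54667057/1819510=-30.04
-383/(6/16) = -1021.33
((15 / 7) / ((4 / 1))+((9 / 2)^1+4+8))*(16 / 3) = 636 / 7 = 90.86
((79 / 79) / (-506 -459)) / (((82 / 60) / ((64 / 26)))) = -192 / 102869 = -0.00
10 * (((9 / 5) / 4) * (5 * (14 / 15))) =21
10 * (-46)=-460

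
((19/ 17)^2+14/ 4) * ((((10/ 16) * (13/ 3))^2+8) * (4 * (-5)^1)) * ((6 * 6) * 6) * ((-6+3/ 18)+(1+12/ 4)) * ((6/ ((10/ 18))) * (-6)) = -21603707235/ 578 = -37376656.12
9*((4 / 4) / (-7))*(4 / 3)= -12 / 7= -1.71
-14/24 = -7/12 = -0.58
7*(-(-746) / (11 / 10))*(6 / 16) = 39165 / 22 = 1780.23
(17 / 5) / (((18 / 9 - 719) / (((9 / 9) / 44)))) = -17 / 157740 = -0.00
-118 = -118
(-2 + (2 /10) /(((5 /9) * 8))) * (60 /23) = -51 /10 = -5.10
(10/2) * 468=2340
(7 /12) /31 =7 /372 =0.02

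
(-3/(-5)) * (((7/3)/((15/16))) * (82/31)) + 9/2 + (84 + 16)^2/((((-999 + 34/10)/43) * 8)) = -527043473/11573850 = -45.54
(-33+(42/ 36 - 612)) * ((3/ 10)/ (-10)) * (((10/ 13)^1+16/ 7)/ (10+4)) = 536957/ 127400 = 4.21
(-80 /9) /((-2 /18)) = 80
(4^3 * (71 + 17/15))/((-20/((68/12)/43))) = -294304/9675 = -30.42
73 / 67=1.09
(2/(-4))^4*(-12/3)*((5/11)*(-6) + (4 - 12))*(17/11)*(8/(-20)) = -1.66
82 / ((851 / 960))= 78720 / 851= 92.50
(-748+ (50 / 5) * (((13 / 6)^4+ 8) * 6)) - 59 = 995.27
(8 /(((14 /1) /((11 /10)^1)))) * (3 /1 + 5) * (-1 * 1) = -176 /35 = -5.03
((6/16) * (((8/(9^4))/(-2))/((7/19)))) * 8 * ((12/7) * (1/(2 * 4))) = -38/35721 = -0.00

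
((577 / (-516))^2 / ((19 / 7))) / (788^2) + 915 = 2874263193899143 / 3141271247616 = 915.00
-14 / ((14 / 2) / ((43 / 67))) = -86 / 67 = -1.28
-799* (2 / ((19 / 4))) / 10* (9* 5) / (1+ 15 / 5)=-7191 / 19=-378.47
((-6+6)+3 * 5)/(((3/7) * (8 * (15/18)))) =21/4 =5.25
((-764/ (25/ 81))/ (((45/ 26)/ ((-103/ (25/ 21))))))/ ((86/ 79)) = 15274353276/ 134375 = 113669.61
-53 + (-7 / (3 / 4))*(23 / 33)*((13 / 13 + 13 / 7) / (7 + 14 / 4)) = -113867 / 2079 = -54.77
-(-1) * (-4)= -4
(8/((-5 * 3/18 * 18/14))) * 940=-21056/3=-7018.67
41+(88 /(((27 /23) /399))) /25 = 278417 /225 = 1237.41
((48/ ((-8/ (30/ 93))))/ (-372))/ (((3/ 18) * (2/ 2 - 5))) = -15/ 1922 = -0.01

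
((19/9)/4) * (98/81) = 931/1458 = 0.64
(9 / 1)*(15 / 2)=135 / 2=67.50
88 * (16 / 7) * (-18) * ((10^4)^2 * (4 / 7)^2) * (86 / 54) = -193740800000000 / 1029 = -188280660835.76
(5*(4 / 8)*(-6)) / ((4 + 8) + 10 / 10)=-1.15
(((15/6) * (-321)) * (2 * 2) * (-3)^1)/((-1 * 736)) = -13.08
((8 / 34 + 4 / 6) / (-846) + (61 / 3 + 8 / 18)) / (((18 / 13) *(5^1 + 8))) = 1.15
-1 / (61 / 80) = -80 / 61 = -1.31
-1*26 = -26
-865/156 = -5.54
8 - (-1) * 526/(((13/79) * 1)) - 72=40722/13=3132.46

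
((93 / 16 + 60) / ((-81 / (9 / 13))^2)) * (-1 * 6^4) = -81 / 13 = -6.23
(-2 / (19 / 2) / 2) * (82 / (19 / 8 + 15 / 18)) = -3936 / 1463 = -2.69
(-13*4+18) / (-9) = 34 / 9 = 3.78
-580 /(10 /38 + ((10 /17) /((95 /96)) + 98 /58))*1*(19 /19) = -271643 /1193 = -227.70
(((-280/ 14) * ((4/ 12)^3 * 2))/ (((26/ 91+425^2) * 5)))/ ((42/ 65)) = -260/ 102414537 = -0.00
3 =3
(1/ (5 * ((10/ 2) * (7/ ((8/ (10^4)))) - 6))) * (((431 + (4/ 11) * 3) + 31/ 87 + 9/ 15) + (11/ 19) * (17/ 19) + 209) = 1109957551/ 377813647200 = 0.00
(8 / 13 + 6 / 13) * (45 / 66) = 105 / 143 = 0.73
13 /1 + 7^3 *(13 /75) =72.45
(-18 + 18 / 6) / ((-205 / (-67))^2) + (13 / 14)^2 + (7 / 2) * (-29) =-168428157 / 1647380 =-102.24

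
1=1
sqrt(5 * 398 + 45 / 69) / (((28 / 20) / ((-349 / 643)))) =-1745 * sqrt(1053055) / 103523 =-17.30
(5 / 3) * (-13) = -65 / 3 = -21.67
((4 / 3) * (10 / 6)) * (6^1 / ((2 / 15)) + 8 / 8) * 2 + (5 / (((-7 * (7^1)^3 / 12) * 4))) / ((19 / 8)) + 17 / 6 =170202329 / 821142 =207.28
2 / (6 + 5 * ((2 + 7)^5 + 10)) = 2 / 295301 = 0.00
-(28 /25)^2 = -1.25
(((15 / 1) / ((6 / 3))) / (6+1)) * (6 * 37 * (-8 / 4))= -3330 / 7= -475.71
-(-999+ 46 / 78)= 38938 / 39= 998.41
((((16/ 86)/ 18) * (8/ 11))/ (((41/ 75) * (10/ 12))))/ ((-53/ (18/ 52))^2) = 6480/ 9206264353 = 0.00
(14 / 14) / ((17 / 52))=52 / 17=3.06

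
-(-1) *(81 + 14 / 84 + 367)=2689 / 6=448.17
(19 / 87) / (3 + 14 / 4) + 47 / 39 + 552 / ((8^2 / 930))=12097913 / 1508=8022.49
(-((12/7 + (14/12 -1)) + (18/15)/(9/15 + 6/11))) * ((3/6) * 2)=-41/14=-2.93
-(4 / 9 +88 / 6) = -136 / 9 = -15.11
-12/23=-0.52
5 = 5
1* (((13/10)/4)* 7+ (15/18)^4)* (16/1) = 17867/405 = 44.12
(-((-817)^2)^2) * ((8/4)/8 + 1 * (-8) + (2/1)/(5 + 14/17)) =1306773410499893/396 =3299932854797.71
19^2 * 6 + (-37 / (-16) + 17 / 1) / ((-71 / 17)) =2455323 / 1136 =2161.38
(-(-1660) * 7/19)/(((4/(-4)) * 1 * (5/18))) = -41832/19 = -2201.68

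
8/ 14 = 4/ 7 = 0.57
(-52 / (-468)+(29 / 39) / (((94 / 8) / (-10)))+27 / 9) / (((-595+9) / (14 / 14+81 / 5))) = -586004 / 8056035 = -0.07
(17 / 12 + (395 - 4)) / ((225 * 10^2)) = 4709 / 270000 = 0.02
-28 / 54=-14 / 27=-0.52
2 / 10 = 1 / 5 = 0.20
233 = 233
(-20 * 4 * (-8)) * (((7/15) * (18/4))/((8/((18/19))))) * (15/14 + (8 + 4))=39528/19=2080.42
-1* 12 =-12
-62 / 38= -31 / 19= -1.63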